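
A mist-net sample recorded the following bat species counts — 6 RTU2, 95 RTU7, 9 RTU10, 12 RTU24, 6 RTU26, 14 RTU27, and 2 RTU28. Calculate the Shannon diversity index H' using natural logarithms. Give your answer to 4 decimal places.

Total N = 6+95+9+12+6+14+2 = 144, so the proportions are 0.041667, 0.659722, 0.0625, 0.083333, 0.041667, 0.097222, 0.013889 (working shown to 6 dp, full precision carried).
Each pᵢ ln pᵢ term: 0.041667×(-3.178054)=-0.132419, 0.659722×(-0.415936)=-0.274402, 0.0625×(-2.772589)=-0.173287, 0.083333×(-2.484907)=-0.207076, 0.041667×(-3.178054)=-0.132419, 0.097222×(-2.330756)=-0.226601, 0.013889×(-4.276666)=-0.059398.
Sum = -1.205602, so H' = 1.2056.

1.2056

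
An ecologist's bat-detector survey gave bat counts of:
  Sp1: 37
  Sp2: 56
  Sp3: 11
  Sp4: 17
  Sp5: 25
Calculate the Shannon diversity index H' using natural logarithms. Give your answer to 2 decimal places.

Total N = 37+56+11+17+25 = 146, so the proportions are 0.2534, 0.3836, 0.0753, 0.1164, 0.1712 (working shown to 4 dp, full precision carried).
Each pᵢ ln pᵢ term: 0.2534×(-1.3727)=-0.3479, 0.3836×(-0.9583)=-0.3675, 0.0753×(-2.5857)=-0.1948, 0.1164×(-2.1504)=-0.2504, 0.1712×(-1.7647)=-0.3022.
Sum = -1.4628, so H' = 1.46.

1.46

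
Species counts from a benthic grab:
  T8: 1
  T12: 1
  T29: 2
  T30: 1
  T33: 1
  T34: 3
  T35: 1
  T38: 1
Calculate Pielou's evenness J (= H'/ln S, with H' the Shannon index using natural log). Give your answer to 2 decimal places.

Total N = 1+1+2+1+1+3+1+1 = 11, so the proportions are 0.0909, 0.0909, 0.1818, 0.0909, 0.0909, 0.2727, 0.0909, 0.0909 (working shown to 4 dp, full precision carried).
H' = −Σ pᵢ ln pᵢ = −((-0.2180) + (-0.2180) + (-0.3100) + (-0.2180) + (-0.2180) + (-0.3543) + (-0.2180) + (-0.2180)) = 1.9722.
With S = 8 species, ln S = 2.0794, so J = 1.9722/2.0794 = 0.9485, i.e. 0.95 to 2 decimal places.

0.95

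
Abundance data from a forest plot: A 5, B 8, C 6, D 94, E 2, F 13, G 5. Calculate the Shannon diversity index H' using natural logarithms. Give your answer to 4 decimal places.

1.0912

Total N = 5+8+6+94+2+13+5 = 133, so the proportions are 0.037594, 0.06015, 0.045113, 0.706767, 0.015038, 0.097744, 0.037594 (working shown to 6 dp, full precision carried).
Each pᵢ ln pᵢ term: 0.037594×(-3.280911)=-0.123343, 0.06015×(-2.810908)=-0.169077, 0.045113×(-3.098590)=-0.139786, 0.706767×(-0.347054)=-0.245287, 0.015038×(-4.197202)=-0.063116, 0.097744×(-2.325400)=-0.227295, 0.037594×(-3.280911)=-0.123343.
Sum = -1.091245, so H' = 1.0912.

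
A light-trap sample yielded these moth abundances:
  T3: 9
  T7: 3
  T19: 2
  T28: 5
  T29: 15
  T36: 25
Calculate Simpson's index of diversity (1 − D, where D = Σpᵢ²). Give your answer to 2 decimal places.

Total N = 9+3+2+5+15+25 = 59, so the proportions are 0.1525, 0.0508, 0.0339, 0.0847, 0.2542, 0.4237 (working shown to 4 dp, full precision carried).
D = 0.1525² + 0.0508² + 0.0339² + 0.0847² + 0.2542² + 0.4237² = 0.0233 + 0.0026 + 0.0011 + 0.0072 + 0.0646 + 0.1795 = 0.2784.
So 1 − D = 0.7216, i.e. 0.72 to 2 decimal places.

0.72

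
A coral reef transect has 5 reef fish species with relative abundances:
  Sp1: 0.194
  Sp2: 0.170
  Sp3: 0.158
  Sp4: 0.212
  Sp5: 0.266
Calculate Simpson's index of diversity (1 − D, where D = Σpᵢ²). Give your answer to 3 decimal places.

D = 0.194² + 0.17² + 0.158² + 0.212² + 0.266² = 0.03764 + 0.02890 + 0.02496 + 0.04494 + 0.07076 = 0.20720 (working shown to 5 dp, full precision carried).
So 1 − D = 0.79280, i.e. 0.793 to 3 decimal places.

0.793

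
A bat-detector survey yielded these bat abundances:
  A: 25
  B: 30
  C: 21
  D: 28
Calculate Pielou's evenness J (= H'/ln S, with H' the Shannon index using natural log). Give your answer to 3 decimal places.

0.994

Total N = 25+30+21+28 = 104, so the proportions are 0.24038, 0.28846, 0.20192, 0.26923 (working shown to 5 dp, full precision carried).
H' = −Σ pᵢ ln pᵢ = −((-0.34267) + (-0.35861) + (-0.32305) + (-0.35328)) = 1.37762.
With S = 4 species, ln S = 1.38629, so J = 1.37762/1.38629 = 0.99374, i.e. 0.994 to 3 decimal places.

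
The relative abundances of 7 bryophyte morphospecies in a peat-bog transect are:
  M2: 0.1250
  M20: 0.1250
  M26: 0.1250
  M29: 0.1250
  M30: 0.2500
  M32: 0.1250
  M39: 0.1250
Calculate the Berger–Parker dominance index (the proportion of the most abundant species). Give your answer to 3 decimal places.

The largest proportion is 0.25, i.e. d = 0.250 to 3 decimal places.

0.250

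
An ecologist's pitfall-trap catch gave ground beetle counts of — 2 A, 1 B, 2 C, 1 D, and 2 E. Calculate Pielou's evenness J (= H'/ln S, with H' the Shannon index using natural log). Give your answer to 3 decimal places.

Total N = 2+1+2+1+2 = 8, so the proportions are 0.25, 0.125, 0.25, 0.125, 0.25 (working shown to 5 dp, full precision carried).
H' = −Σ pᵢ ln pᵢ = −((-0.34657) + (-0.25993) + (-0.34657) + (-0.25993) + (-0.34657)) = 1.55958.
With S = 5 species, ln S = 1.60944, so J = 1.55958/1.60944 = 0.96902, i.e. 0.969 to 3 decimal places.

0.969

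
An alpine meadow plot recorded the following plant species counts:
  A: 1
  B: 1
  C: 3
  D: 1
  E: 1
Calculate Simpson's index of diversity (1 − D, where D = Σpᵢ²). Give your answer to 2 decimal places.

Total N = 1+1+3+1+1 = 7, so the proportions are 0.1429, 0.1429, 0.4286, 0.1429, 0.1429 (working shown to 4 dp, full precision carried).
D = 0.1429² + 0.1429² + 0.4286² + 0.1429² + 0.1429² = 0.0204 + 0.0204 + 0.1837 + 0.0204 + 0.0204 = 0.2653.
So 1 − D = 0.7347, i.e. 0.73 to 2 decimal places.

0.73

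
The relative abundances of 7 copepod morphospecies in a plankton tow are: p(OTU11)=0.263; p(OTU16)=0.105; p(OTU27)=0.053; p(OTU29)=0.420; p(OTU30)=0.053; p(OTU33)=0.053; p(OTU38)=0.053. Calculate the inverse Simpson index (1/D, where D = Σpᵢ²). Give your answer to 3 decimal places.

3.734

D = 0.263² + 0.105² + 0.053² + 0.42² + 0.053² + 0.053² + 0.053² = 0.0691690 + 0.0110250 + 0.0028090 + 0.1764000 + 0.0028090 + 0.0028090 + 0.0028090 = 0.2678300 (working shown to 7 dp, full precision carried).
So 1/D = 3.73371, i.e. 3.734 to 3 decimal places.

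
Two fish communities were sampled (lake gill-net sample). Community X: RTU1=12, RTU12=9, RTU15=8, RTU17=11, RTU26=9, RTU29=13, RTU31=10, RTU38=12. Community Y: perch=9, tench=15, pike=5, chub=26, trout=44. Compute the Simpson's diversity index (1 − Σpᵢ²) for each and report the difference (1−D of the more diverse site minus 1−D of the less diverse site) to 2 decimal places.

0.17

Community X: N=84, proportions 0.1429, 0.1071, 0.0952, 0.131, 0.1071, 0.1548, 0.119, 0.1429, giving 1−D = 0.8719 (working shown to 4 dp, full precision carried).
Community Y: N=99, proportions 0.0909, 0.1515, 0.0505, 0.2626, 0.4444, giving 1−D = 0.6997.
Difference = |0.8719 − 0.6997| = 0.1722, i.e. 0.17 to 2 decimal places.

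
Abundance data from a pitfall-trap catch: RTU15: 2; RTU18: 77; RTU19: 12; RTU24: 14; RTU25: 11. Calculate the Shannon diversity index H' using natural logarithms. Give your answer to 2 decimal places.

Total N = 2+77+12+14+11 = 116, so the proportions are 0.0172, 0.6638, 0.1034, 0.1207, 0.0948 (working shown to 4 dp, full precision carried).
Each pᵢ ln pᵢ term: 0.0172×(-4.0604)=-0.0700, 0.6638×(-0.4098)=-0.2720, 0.1034×(-2.2687)=-0.2347, 0.1207×(-2.1145)=-0.2552, 0.0948×(-2.3557)=-0.2234.
Sum = -1.0553, so H' = 1.06.

1.06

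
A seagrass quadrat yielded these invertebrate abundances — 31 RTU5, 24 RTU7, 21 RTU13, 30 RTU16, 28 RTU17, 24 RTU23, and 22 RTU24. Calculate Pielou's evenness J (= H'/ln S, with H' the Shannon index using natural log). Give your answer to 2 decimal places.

0.99

Total N = 31+24+21+30+28+24+22 = 180, so the proportions are 0.1722, 0.1333, 0.1167, 0.1667, 0.1556, 0.1333, 0.1222 (working shown to 4 dp, full precision carried).
H' = −Σ pᵢ ln pᵢ = −((-0.3029) + (-0.2687) + (-0.2507) + (-0.2986) + (-0.2895) + (-0.2687) + (-0.2569)) = 1.9359.
With S = 7 species, ln S = 1.9459, so J = 1.9359/1.9459 = 0.9948, i.e. 0.99 to 2 decimal places.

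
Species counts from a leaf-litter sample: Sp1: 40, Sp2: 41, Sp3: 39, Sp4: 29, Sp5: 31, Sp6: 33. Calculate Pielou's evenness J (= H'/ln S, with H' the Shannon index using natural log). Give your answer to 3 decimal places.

Total N = 40+41+39+29+31+33 = 213, so the proportions are 0.18779, 0.19249, 0.1831, 0.13615, 0.14554, 0.15493 (working shown to 5 dp, full precision carried).
H' = −Σ pᵢ ln pᵢ = −((-0.31407) + (-0.31717) + (-0.31085) + (-0.27148) + (-0.28050) + (-0.28891)) = 1.78298.
With S = 6 species, ln S = 1.79176, so J = 1.78298/1.79176 = 0.99510, i.e. 0.995 to 3 decimal places.

0.995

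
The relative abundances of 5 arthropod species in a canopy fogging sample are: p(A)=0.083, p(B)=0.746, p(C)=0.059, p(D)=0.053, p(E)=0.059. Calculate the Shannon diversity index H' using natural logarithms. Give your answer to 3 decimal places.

Each pᵢ ln pᵢ term (working shown to 5 dp, full precision carried): 0.083×(-2.48891)=-0.20658, 0.746×(-0.29303)=-0.21860, 0.059×(-2.83022)=-0.16698, 0.053×(-2.93746)=-0.15569, 0.059×(-2.83022)=-0.16698.
Sum = -0.91483, so H' = 0.915.

0.915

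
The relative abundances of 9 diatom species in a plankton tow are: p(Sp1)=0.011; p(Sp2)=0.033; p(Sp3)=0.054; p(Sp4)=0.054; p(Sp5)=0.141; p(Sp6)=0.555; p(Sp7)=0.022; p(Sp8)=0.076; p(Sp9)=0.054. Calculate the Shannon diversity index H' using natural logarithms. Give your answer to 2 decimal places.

1.52

Each pᵢ ln pᵢ term (working shown to 4 dp, full precision carried): 0.011×(-4.5099)=-0.0496, 0.033×(-3.4112)=-0.1126, 0.054×(-2.9188)=-0.1576, 0.054×(-2.9188)=-0.1576, 0.141×(-1.9590)=-0.2762, 0.555×(-0.5888)=-0.3268, 0.022×(-3.8167)=-0.0840, 0.076×(-2.5770)=-0.1959, 0.054×(-2.9188)=-0.1576.
Sum = -1.5178, so H' = 1.52.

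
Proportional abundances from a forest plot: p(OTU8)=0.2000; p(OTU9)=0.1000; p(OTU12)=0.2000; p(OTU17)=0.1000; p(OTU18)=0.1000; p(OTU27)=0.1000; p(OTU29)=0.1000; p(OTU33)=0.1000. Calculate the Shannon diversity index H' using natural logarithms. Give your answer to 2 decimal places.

Each pᵢ ln pᵢ term (working shown to 4 dp, full precision carried): 0.2×(-1.6094)=-0.3219, 0.1×(-2.3026)=-0.2303, 0.2×(-1.6094)=-0.3219, 0.1×(-2.3026)=-0.2303, 0.1×(-2.3026)=-0.2303, 0.1×(-2.3026)=-0.2303, 0.1×(-2.3026)=-0.2303, 0.1×(-2.3026)=-0.2303.
Sum = -2.0253, so H' = 2.03.

2.03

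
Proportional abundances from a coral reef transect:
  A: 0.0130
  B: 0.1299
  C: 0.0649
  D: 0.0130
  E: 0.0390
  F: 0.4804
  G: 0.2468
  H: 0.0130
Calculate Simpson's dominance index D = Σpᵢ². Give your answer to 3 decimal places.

0.315

D = 0.013² + 0.1299² + 0.0649² + 0.013² + 0.039² + 0.4804² + 0.2468² + 0.013² = 0.00017 + 0.01687 + 0.00421 + 0.00017 + 0.00152 + 0.23078 + 0.06091 + 0.00017 = 0.31481 (working shown to 5 dp, full precision carried).
To 3 decimal places, D = 0.315.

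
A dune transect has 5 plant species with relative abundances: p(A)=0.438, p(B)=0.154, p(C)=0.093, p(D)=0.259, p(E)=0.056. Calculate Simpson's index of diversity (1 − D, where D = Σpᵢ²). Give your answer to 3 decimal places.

0.706

D = 0.438² + 0.154² + 0.093² + 0.259² + 0.056² = 0.19184 + 0.02372 + 0.00865 + 0.06708 + 0.00314 = 0.29443 (working shown to 5 dp, full precision carried).
So 1 − D = 0.70557, i.e. 0.706 to 3 decimal places.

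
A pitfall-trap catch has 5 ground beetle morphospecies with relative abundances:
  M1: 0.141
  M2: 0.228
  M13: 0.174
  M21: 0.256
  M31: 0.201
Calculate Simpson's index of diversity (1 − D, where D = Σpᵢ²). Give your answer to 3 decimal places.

D = 0.141² + 0.228² + 0.174² + 0.256² + 0.201² = 0.01988 + 0.05198 + 0.03028 + 0.06554 + 0.04040 = 0.20808 (working shown to 5 dp, full precision carried).
So 1 − D = 0.79192, i.e. 0.792 to 3 decimal places.

0.792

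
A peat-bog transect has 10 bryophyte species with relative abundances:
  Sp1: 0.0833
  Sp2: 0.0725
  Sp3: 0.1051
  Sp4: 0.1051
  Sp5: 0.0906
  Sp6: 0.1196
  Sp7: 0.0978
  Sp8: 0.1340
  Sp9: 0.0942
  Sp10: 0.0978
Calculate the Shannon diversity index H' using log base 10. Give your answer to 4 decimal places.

Each pᵢ log₁₀ pᵢ term (working shown to 6 dp, full precision carried): 0.0833×(-1.079355)=-0.089910, 0.0725×(-1.139662)=-0.082625, 0.1051×(-0.978397)=-0.102830, 0.1051×(-0.978397)=-0.102830, 0.0906×(-1.042872)=-0.094484, 0.1196×(-0.922269)=-0.110303, 0.0978×(-1.009661)=-0.098745, 0.134×(-0.872895)=-0.116968, 0.0942×(-1.025949)=-0.096644, 0.0978×(-1.009661)=-0.098745.
Sum = -0.994084, so H' = 0.9941.

0.9941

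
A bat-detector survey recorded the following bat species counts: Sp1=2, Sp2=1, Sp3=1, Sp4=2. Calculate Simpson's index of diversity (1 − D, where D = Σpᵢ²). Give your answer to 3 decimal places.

Total N = 2+1+1+2 = 6, so the proportions are 0.33333, 0.16667, 0.16667, 0.33333 (working shown to 5 dp, full precision carried).
D = 0.33333² + 0.16667² + 0.16667² + 0.33333² = 0.11111 + 0.02778 + 0.02778 + 0.11111 = 0.27778.
So 1 − D = 0.72222, i.e. 0.722 to 3 decimal places.

0.722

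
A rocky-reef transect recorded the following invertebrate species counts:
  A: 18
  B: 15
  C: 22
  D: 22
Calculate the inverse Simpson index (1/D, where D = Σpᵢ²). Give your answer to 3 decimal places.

Total N = 18+15+22+22 = 77, so the proportions are 0.2337662, 0.1948052, 0.2857143, 0.2857143 (working shown to 7 dp, full precision carried).
D = 0.2337662² + 0.1948052² + 0.2857143² + 0.2857143² = 0.0546467 + 0.0379491 + 0.0816327 + 0.0816327 = 0.2558610.
So 1/D = 3.90837, i.e. 3.908 to 3 decimal places.

3.908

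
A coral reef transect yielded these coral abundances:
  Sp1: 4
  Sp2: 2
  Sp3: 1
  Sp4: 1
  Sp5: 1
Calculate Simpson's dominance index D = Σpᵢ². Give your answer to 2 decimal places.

Total N = 4+2+1+1+1 = 9, so the proportions are 0.4444, 0.2222, 0.1111, 0.1111, 0.1111 (working shown to 4 dp, full precision carried).
D = 0.4444² + 0.2222² + 0.1111² + 0.1111² + 0.1111² = 0.1975 + 0.0494 + 0.0123 + 0.0123 + 0.0123 = 0.2840.
To 2 decimal places, D = 0.28.

0.28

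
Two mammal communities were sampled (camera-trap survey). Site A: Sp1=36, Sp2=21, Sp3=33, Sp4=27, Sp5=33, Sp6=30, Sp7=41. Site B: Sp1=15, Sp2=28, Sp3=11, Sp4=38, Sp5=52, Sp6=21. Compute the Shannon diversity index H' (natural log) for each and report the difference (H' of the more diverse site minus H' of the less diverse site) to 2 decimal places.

0.26

Site A: N=221, proportions 0.1629, 0.09502, 0.14932, 0.12217, 0.14932, 0.13575, 0.18552, giving H' = 1.92761 (working shown to 5 dp, full precision carried).
Site B: N=165, proportions 0.09091, 0.1697, 0.06667, 0.2303, 0.31515, 0.12727, giving H' = 1.66396.
Difference = |1.92761 − 1.66396| = 0.26365, i.e. 0.26 to 2 decimal places.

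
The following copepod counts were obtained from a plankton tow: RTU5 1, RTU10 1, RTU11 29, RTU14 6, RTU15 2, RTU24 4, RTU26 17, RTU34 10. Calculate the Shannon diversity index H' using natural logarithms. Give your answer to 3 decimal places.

Total N = 1+1+29+6+2+4+17+10 = 70, so the proportions are 0.01429, 0.01429, 0.41429, 0.08571, 0.02857, 0.05714, 0.24286, 0.14286 (working shown to 5 dp, full precision carried).
Each pᵢ ln pᵢ term: 0.01429×(-4.24850)=-0.06069, 0.01429×(-4.24850)=-0.06069, 0.41429×(-0.88120)=-0.36507, 0.08571×(-2.45674)=-0.21058, 0.02857×(-3.55535)=-0.10158, 0.05714×(-2.86220)=-0.16355, 0.24286×(-1.41528)=-0.34371, 0.14286×(-1.94591)=-0.27799.
Sum = -1.58387, so H' = 1.584.

1.584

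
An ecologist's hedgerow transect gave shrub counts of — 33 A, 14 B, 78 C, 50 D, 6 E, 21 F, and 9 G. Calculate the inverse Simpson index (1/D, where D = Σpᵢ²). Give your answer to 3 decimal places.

Total N = 33+14+78+50+6+21+9 = 211, so the proportions are 0.1563981, 0.0663507, 0.3696682, 0.2369668, 0.028436, 0.0995261, 0.042654 (working shown to 7 dp, full precision carried).
D = 0.1563981² + 0.0663507² + 0.3696682² + 0.2369668² + 0.028436² + 0.0995261² + 0.042654² = 0.0244604 + 0.0044024 + 0.1366546 + 0.0561533 + 0.0008086 + 0.0099054 + 0.0018194 = 0.2342041.
So 1/D = 4.26978, i.e. 4.270 to 3 decimal places.

4.270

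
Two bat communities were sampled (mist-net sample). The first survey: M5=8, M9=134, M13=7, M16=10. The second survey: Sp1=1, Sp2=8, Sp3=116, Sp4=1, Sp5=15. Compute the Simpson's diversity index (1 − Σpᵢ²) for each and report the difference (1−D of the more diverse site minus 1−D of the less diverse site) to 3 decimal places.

The first survey: N=159, proportions 0.05031, 0.84277, 0.04403, 0.06289, giving 1−D = 0.28132 (working shown to 5 dp, full precision carried).
The second survey: N=141, proportions 0.00709, 0.05674, 0.8227, 0.00709, 0.10638, giving 1−D = 0.30854.
Difference = |0.28132 − 0.30854| = 0.02722, i.e. 0.027 to 3 decimal places.

0.027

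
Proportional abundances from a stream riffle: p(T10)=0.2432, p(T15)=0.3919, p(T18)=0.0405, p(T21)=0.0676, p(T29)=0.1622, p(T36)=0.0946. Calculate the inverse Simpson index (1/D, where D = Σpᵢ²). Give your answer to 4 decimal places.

3.9339

D = 0.2432² + 0.3919² + 0.0405² + 0.0676² + 0.1622² + 0.0946² = 0.05914624 + 0.15358561 + 0.00164025 + 0.00456976 + 0.02630884 + 0.00894916 = 0.25419986 (working shown to 8 dp, full precision carried).
So 1/D = 3.933912, i.e. 3.9339 to 4 decimal places.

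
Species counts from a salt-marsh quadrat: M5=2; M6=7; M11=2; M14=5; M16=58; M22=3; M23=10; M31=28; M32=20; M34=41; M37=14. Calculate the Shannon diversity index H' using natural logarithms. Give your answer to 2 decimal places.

Total N = 2+7+2+5+58+3+10+28+20+41+14 = 190, so the proportions are 0.0105, 0.0368, 0.0105, 0.0263, 0.3053, 0.0158, 0.0526, 0.1474, 0.1053, 0.2158, 0.0737 (working shown to 4 dp, full precision carried).
Each pᵢ ln pᵢ term: 0.0105×(-4.5539)=-0.0479, 0.0368×(-3.3011)=-0.1216, 0.0105×(-4.5539)=-0.0479, 0.0263×(-3.6376)=-0.0957, 0.3053×(-1.1866)=-0.3622, 0.0158×(-4.1484)=-0.0655, 0.0526×(-2.9444)=-0.1550, 0.1474×(-1.9148)=-0.2822, 0.1053×(-2.2513)=-0.2370, 0.2158×(-1.5335)=-0.3309, 0.0737×(-2.6080)=-0.1922.
Sum = -1.9381, so H' = 1.94.

1.94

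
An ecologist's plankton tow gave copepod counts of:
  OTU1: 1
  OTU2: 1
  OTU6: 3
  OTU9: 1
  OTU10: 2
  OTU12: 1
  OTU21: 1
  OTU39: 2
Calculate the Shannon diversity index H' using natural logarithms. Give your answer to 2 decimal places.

Total N = 1+1+3+1+2+1+1+2 = 12, so the proportions are 0.0833, 0.0833, 0.25, 0.0833, 0.1667, 0.0833, 0.0833, 0.1667 (working shown to 4 dp, full precision carried).
Each pᵢ ln pᵢ term: 0.0833×(-2.4849)=-0.2071, 0.0833×(-2.4849)=-0.2071, 0.25×(-1.3863)=-0.3466, 0.0833×(-2.4849)=-0.2071, 0.1667×(-1.7918)=-0.2986, 0.0833×(-2.4849)=-0.2071, 0.0833×(-2.4849)=-0.2071, 0.1667×(-1.7918)=-0.2986.
Sum = -1.9792, so H' = 1.98.

1.98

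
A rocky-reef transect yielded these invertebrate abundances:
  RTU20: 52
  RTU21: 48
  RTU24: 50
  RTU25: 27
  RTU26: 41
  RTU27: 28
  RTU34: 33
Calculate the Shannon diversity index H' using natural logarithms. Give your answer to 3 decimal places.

Total N = 52+48+50+27+41+28+33 = 279, so the proportions are 0.18638, 0.17204, 0.17921, 0.09677, 0.14695, 0.10036, 0.11828 (working shown to 5 dp, full precision carried).
Each pᵢ ln pᵢ term: 0.18638×(-1.67997)=-0.31311, 0.17204×(-1.76001)=-0.30280, 0.17921×(-1.71919)=-0.30810, 0.09677×(-2.33537)=-0.22600, 0.14695×(-1.91764)=-0.28180, 0.10036×(-2.29901)=-0.23072, 0.11828×(-2.13470)=-0.25249.
Sum = -1.91503, so H' = 1.915.

1.915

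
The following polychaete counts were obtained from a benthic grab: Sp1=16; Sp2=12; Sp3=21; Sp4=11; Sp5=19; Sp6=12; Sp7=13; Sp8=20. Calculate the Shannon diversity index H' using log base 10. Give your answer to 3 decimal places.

Total N = 16+12+21+11+19+12+13+20 = 124, so the proportions are 0.12903, 0.09677, 0.16935, 0.08871, 0.15323, 0.09677, 0.10484, 0.16129 (working shown to 5 dp, full precision carried).
Each pᵢ log₁₀ pᵢ term: 0.12903×(-0.88930)=-0.11475, 0.09677×(-1.01424)=-0.09815, 0.16935×(-0.77120)=-0.13061, 0.08871×(-1.05203)=-0.09333, 0.15323×(-0.81467)=-0.12483, 0.09677×(-1.01424)=-0.09815, 0.10484×(-0.97948)=-0.10269, 0.16129×(-0.79239)=-0.12781.
Sum = -0.89031, so H' = 0.890.

0.890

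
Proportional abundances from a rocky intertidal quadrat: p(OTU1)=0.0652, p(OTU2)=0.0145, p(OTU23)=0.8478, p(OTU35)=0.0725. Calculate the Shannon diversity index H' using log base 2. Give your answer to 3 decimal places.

0.822

Each pᵢ log₂ pᵢ term (working shown to 5 dp, full precision carried): 0.0652×(-3.93898)=-0.25682, 0.0145×(-6.10780)=-0.08856, 0.8478×(-0.23820)=-0.20195, 0.0725×(-3.78588)=-0.27448.
Sum = -0.82181, so H' = 0.822.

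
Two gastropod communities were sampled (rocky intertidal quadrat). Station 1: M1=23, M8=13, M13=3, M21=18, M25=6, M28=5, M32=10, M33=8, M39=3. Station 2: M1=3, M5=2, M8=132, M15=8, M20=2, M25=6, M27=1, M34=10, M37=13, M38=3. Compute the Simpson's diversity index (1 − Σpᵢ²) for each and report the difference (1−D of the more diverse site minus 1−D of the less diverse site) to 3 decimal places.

0.390

Station 1: N=89, proportions 0.25843, 0.14607, 0.03371, 0.20225, 0.06742, 0.05618, 0.11236, 0.08989, 0.03371, giving 1−D = 0.84030 (working shown to 5 dp, full precision carried).
Station 2: N=180, proportions 0.01667, 0.01111, 0.73333, 0.04444, 0.01111, 0.03333, 0.00556, 0.05556, 0.07222, 0.01667, giving 1−D = 0.45000.
Difference = |0.84030 − 0.45000| = 0.39030, i.e. 0.390 to 3 decimal places.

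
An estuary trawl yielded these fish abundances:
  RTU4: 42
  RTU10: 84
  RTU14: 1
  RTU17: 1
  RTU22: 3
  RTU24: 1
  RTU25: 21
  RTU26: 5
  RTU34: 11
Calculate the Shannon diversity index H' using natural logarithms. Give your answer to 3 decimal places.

1.397

Total N = 42+84+1+1+3+1+21+5+11 = 169, so the proportions are 0.24852, 0.49704, 0.00592, 0.00592, 0.01775, 0.00592, 0.12426, 0.02959, 0.06509 (working shown to 5 dp, full precision carried).
Each pᵢ ln pᵢ term: 0.24852×(-1.39223)=-0.34600, 0.49704×(-0.69908)=-0.34747, 0.00592×(-5.12990)=-0.03035, 0.00592×(-5.12990)=-0.03035, 0.01775×(-4.03129)=-0.07156, 0.00592×(-5.12990)=-0.03035, 0.12426×(-2.08538)=-0.25913, 0.02959×(-3.52046)=-0.10416, 0.06509×(-2.73200)=-0.17782.
Sum = -1.39720, so H' = 1.397.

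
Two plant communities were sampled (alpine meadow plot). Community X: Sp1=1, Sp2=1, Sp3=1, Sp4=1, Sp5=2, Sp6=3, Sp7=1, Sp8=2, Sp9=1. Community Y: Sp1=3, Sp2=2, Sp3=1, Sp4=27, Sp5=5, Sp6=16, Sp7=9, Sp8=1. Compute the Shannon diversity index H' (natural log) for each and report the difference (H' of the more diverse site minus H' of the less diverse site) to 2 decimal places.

Community X: N=13, proportions 0.0769, 0.0769, 0.0769, 0.0769, 0.1538, 0.2308, 0.0769, 0.1538, 0.0769, giving H' = 2.0981 (working shown to 4 dp, full precision carried).
Community Y: N=64, proportions 0.0469, 0.0312, 0.0156, 0.4219, 0.0781, 0.25, 0.1406, 0.0156, giving H' = 1.5674.
Difference = |2.0981 − 1.5674| = 0.5307, i.e. 0.53 to 2 decimal places.

0.53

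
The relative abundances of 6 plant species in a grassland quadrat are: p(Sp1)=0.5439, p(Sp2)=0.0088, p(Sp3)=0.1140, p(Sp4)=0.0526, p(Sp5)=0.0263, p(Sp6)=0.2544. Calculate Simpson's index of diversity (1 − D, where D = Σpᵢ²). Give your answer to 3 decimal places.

D = 0.5439² + 0.0088² + 0.114² + 0.0526² + 0.0263² + 0.2544² = 0.29583 + 0.00008 + 0.01300 + 0.00277 + 0.00069 + 0.06472 = 0.37708 (working shown to 5 dp, full precision carried).
So 1 − D = 0.62292, i.e. 0.623 to 3 decimal places.

0.623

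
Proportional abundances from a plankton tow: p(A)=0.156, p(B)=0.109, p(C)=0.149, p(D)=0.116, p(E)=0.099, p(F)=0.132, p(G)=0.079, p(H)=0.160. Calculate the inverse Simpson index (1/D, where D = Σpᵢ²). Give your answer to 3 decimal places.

D = 0.156² + 0.109² + 0.149² + 0.116² + 0.099² + 0.132² + 0.079² + 0.16² = 0.0243360 + 0.0118810 + 0.0222010 + 0.0134560 + 0.0098010 + 0.0174240 + 0.0062410 + 0.0256000 = 0.1309400 (working shown to 7 dp, full precision carried).
So 1/D = 7.63709, i.e. 7.637 to 3 decimal places.

7.637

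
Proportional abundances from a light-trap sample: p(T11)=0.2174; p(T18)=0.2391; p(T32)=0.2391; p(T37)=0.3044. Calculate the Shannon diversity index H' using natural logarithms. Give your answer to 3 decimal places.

1.378

Each pᵢ ln pᵢ term (working shown to 5 dp, full precision carried): 0.2174×(-1.52602)=-0.33176, 0.2391×(-1.43087)=-0.34212, 0.2391×(-1.43087)=-0.34212, 0.3044×(-1.18941)=-0.36206.
Sum = -1.37806, so H' = 1.378.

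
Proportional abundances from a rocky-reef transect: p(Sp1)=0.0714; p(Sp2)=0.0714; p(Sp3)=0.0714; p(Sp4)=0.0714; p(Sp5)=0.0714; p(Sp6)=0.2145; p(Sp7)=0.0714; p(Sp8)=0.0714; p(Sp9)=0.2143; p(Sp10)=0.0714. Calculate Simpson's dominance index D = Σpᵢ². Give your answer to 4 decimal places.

0.1327

D = 0.0714² + 0.0714² + 0.0714² + 0.0714² + 0.0714² + 0.2145² + 0.0714² + 0.0714² + 0.2143² + 0.0714² = 0.005098 + 0.005098 + 0.005098 + 0.005098 + 0.005098 + 0.046010 + 0.005098 + 0.005098 + 0.045924 + 0.005098 = 0.132718 (working shown to 6 dp, full precision carried).
To 4 decimal places, D = 0.1327.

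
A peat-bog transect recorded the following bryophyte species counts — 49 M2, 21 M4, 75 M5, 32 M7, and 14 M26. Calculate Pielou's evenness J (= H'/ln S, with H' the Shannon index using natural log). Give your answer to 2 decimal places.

Total N = 49+21+75+32+14 = 191, so the proportions are 0.2565, 0.1099, 0.3927, 0.1675, 0.0733 (working shown to 4 dp, full precision carried).
H' = −Σ pᵢ ln pᵢ = −((-0.3490) + (-0.2427) + (-0.3671) + (-0.2993) + (-0.1915)) = 1.4497.
With S = 5 species, ln S = 1.6094, so J = 1.4497/1.6094 = 0.9007, i.e. 0.90 to 2 decimal places.

0.90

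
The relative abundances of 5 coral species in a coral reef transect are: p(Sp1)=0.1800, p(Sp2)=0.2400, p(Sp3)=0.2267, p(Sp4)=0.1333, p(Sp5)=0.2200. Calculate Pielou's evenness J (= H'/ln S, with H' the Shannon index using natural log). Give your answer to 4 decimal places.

0.9875

H' = −Σ pᵢ ln pᵢ = −((-0.308664) + (-0.342508) + (-0.336452) + (-0.268620) + (-0.333108)) = 1.589351 (working shown to 6 dp, full precision carried).
With S = 5 species, ln S = 1.609438, so J = 1.589351/1.609438 = 0.987520, i.e. 0.9875 to 4 decimal places.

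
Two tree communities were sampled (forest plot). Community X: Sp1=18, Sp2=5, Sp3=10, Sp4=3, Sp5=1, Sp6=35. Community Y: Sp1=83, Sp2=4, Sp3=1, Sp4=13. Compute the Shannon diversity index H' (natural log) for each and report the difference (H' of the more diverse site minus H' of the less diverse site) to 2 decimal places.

Community X: N=72, proportions 0.25, 0.06944, 0.13889, 0.04167, 0.01389, 0.48611, giving H' = 1.34843 (working shown to 5 dp, full precision carried).
Community Y: N=101, proportions 0.82178, 0.0396, 0.0099, 0.12871, giving H' = 0.59875.
Difference = |1.34843 − 0.59875| = 0.74968, i.e. 0.75 to 2 decimal places.

0.75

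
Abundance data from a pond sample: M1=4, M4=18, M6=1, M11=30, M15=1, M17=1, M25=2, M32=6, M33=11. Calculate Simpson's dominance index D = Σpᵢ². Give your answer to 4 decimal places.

0.2564

Total N = 4+18+1+30+1+1+2+6+11 = 74, so the proportions are 0.054054, 0.243243, 0.013514, 0.405405, 0.013514, 0.013514, 0.027027, 0.081081, 0.148649 (working shown to 6 dp, full precision carried).
D = 0.054054² + 0.243243² + 0.013514² + 0.405405² + 0.013514² + 0.013514² + 0.027027² + 0.081081² + 0.148649² = 0.002922 + 0.059167 + 0.000183 + 0.164354 + 0.000183 + 0.000183 + 0.000730 + 0.006574 + 0.022096 = 0.256392.
To 4 decimal places, D = 0.2564.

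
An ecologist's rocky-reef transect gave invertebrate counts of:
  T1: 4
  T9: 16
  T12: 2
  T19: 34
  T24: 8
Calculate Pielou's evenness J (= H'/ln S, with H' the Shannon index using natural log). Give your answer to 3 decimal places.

Total N = 4+16+2+34+8 = 64, so the proportions are 0.0625, 0.25, 0.03125, 0.53125, 0.125 (working shown to 5 dp, full precision carried).
H' = −Σ pᵢ ln pᵢ = −((-0.17329) + (-0.34657) + (-0.10830) + (-0.33603) + (-0.25993)) = 1.22412.
With S = 5 species, ln S = 1.60944, so J = 1.22412/1.60944 = 0.76059, i.e. 0.761 to 3 decimal places.

0.761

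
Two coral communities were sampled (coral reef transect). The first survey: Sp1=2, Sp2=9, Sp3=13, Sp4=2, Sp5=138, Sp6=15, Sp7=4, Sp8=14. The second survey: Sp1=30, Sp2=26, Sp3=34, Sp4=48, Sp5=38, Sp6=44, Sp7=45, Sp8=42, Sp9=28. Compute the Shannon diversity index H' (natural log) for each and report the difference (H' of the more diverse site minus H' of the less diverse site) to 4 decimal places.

1.0500

The first survey: N=197, proportions 0.010152, 0.045685, 0.06599, 0.010152, 0.700508, 0.076142, 0.020305, 0.071066, giving H' = 1.126017 (working shown to 6 dp, full precision carried).
The second survey: N=335, proportions 0.089552, 0.077612, 0.101493, 0.143284, 0.113433, 0.131343, 0.134328, 0.125373, 0.083582, giving H' = 2.175991.
Difference = |1.126017 − 2.175991| = 1.049974, i.e. 1.0500 to 4 decimal places.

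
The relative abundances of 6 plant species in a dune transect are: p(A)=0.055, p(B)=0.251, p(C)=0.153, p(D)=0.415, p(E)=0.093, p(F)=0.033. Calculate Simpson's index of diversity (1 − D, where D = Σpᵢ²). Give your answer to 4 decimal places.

D = 0.055² + 0.251² + 0.153² + 0.415² + 0.093² + 0.033² = 0.003025 + 0.063001 + 0.023409 + 0.172225 + 0.008649 + 0.001089 = 0.271398 (working shown to 6 dp, full precision carried).
So 1 − D = 0.728602, i.e. 0.7286 to 4 decimal places.

0.7286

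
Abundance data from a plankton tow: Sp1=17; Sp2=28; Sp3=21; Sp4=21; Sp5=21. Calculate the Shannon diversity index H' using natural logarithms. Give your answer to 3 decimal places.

1.596

Total N = 17+28+21+21+21 = 108, so the proportions are 0.15741, 0.25926, 0.19444, 0.19444, 0.19444 (working shown to 5 dp, full precision carried).
Each pᵢ ln pᵢ term: 0.15741×(-1.84892)=-0.29103, 0.25926×(-1.34993)=-0.34998, 0.19444×(-1.63761)=-0.31842, 0.19444×(-1.63761)=-0.31842, 0.19444×(-1.63761)=-0.31842.
Sum = -1.59629, so H' = 1.596.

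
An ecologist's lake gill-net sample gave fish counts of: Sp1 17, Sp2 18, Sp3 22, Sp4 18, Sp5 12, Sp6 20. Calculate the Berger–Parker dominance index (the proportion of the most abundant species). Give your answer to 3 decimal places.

Total N = 17+18+22+18+12+20 = 107, so the proportions are 0.15888, 0.16822, 0.20561, 0.16822, 0.11215, 0.18692 (working shown to 5 dp, full precision carried).
The largest proportion is 0.20561, i.e. d = 0.206 to 3 decimal places.

0.206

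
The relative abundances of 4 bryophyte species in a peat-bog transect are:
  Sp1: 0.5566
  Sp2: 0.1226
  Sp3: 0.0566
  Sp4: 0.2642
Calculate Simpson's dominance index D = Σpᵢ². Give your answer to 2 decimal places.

0.40

D = 0.5566² + 0.1226² + 0.0566² + 0.2642² = 0.3098 + 0.0150 + 0.0032 + 0.0698 = 0.3978 (working shown to 4 dp, full precision carried).
To 2 decimal places, D = 0.40.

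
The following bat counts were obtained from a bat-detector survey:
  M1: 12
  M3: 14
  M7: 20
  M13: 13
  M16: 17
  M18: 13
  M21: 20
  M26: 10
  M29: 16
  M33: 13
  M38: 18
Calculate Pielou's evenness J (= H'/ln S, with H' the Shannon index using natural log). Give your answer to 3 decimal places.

0.991

Total N = 12+14+20+13+17+13+20+10+16+13+18 = 166, so the proportions are 0.07229, 0.08434, 0.12048, 0.07831, 0.10241, 0.07831, 0.12048, 0.06024, 0.09639, 0.07831, 0.10843 (working shown to 5 dp, full precision carried).
H' = −Σ pᵢ ln pᵢ = −((-0.18991) + (-0.20856) + (-0.25497) + (-0.19947) + (-0.23337) + (-0.19947) + (-0.25497) + (-0.16924) + (-0.22548) + (-0.19947) + (-0.24090)) = 2.37580.
With S = 11 species, ln S = 2.39790, so J = 2.37580/2.39790 = 0.99079, i.e. 0.991 to 3 decimal places.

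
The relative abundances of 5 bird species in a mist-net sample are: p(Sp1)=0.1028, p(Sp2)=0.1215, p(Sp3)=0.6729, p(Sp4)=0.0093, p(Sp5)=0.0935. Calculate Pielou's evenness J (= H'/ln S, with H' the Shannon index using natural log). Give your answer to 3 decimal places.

0.635

H' = −Σ pᵢ ln pᵢ = −((-0.23387) + (-0.25610) + (-0.26658) + (-0.04350) + (-0.22158)) = 1.02162 (working shown to 5 dp, full precision carried).
With S = 5 species, ln S = 1.60944, so J = 1.02162/1.60944 = 0.63477, i.e. 0.635 to 3 decimal places.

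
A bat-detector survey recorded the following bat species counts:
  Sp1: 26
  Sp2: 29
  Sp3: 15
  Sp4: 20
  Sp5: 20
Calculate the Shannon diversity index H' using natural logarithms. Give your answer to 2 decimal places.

1.58

Total N = 26+29+15+20+20 = 110, so the proportions are 0.2364, 0.2636, 0.1364, 0.1818, 0.1818 (working shown to 4 dp, full precision carried).
Each pᵢ ln pᵢ term: 0.2364×(-1.4424)=-0.3409, 0.2636×(-1.3332)=-0.3515, 0.1364×(-1.9924)=-0.2717, 0.1818×(-1.7047)=-0.3100, 0.1818×(-1.7047)=-0.3100.
Sum = -1.5840, so H' = 1.58.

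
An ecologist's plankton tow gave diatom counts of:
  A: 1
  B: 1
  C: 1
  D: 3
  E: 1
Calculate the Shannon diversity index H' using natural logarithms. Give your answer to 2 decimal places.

Total N = 1+1+1+3+1 = 7, so the proportions are 0.1429, 0.1429, 0.1429, 0.4286, 0.1429 (working shown to 4 dp, full precision carried).
Each pᵢ ln pᵢ term: 0.1429×(-1.9459)=-0.2780, 0.1429×(-1.9459)=-0.2780, 0.1429×(-1.9459)=-0.2780, 0.4286×(-0.8473)=-0.3631, 0.1429×(-1.9459)=-0.2780.
Sum = -1.4751, so H' = 1.48.

1.48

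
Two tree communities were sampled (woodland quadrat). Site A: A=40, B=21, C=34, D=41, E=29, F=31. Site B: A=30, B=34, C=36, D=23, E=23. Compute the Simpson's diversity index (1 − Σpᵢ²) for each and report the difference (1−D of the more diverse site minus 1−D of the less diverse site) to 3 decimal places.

Site A: N=196, proportions 0.20408, 0.10714, 0.17347, 0.20918, 0.14796, 0.15816, giving 1−D = 0.82611 (working shown to 5 dp, full precision carried).
Site B: N=146, proportions 0.20548, 0.23288, 0.24658, 0.15753, 0.15753, giving 1−D = 0.79311.
Difference = |0.82611 − 0.79311| = 0.03300, i.e. 0.033 to 3 decimal places.

0.033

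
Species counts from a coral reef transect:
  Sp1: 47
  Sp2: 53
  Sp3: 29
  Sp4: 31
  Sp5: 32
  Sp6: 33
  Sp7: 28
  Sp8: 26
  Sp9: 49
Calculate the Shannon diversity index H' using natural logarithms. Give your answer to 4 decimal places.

Total N = 47+53+29+31+32+33+28+26+49 = 328, so the proportions are 0.143293, 0.161585, 0.088415, 0.094512, 0.097561, 0.10061, 0.085366, 0.079268, 0.14939 (working shown to 6 dp, full precision carried).
Each pᵢ ln pᵢ term: 0.143293×(-1.942866)=-0.278398, 0.161585×(-1.822722)=-0.294525, 0.088415×(-2.425718)=-0.214469, 0.094512×(-2.359026)=-0.222957, 0.097561×(-2.327278)=-0.227051, 0.10061×(-2.296506)=-0.231051, 0.085366×(-2.460809)=-0.210069, 0.079268×(-2.534917)=-0.200939, 0.14939×(-1.901193)=-0.284020.
Sum = -2.163479, so H' = 2.1635.

2.1635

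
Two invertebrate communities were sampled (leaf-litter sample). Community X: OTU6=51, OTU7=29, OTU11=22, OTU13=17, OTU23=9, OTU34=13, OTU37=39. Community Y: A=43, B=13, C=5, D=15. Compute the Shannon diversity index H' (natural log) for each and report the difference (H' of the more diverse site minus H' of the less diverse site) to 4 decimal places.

0.6786

Community X: N=180, proportions 0.283333, 0.161111, 0.122222, 0.094444, 0.05, 0.072222, 0.216667, giving H' = 1.802176 (working shown to 6 dp, full precision carried).
Community Y: N=76, proportions 0.565789, 0.171053, 0.065789, 0.197368, giving H' = 1.123577.
Difference = |1.802176 − 1.123577| = 0.678599, i.e. 0.6786 to 4 decimal places.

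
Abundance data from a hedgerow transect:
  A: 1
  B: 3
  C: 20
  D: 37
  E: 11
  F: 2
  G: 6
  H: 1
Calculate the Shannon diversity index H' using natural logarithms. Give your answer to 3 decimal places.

Total N = 1+3+20+37+11+2+6+1 = 81, so the proportions are 0.01235, 0.03704, 0.24691, 0.45679, 0.1358, 0.02469, 0.07407, 0.01235 (working shown to 5 dp, full precision carried).
Each pᵢ ln pᵢ term: 0.01235×(-4.39445)=-0.05425, 0.03704×(-3.29584)=-0.12207, 0.24691×(-1.39872)=-0.34536, 0.45679×(-0.78353)=-0.35791, 0.1358×(-1.99655)=-0.27114, 0.02469×(-3.70130)=-0.09139, 0.07407×(-2.60269)=-0.19279, 0.01235×(-4.39445)=-0.05425.
Sum = -1.48916, so H' = 1.489.

1.489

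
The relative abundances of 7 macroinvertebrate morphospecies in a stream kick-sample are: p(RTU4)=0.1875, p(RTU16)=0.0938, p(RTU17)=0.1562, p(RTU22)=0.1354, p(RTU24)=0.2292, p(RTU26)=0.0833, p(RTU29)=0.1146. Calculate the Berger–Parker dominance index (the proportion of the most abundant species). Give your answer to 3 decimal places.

0.229

The largest proportion is 0.2292, i.e. d = 0.229 to 3 decimal places.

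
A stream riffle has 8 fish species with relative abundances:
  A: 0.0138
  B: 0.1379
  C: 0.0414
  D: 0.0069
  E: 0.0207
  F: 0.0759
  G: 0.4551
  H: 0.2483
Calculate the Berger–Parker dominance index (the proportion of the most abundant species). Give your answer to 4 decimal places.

The largest proportion is 0.4551, i.e. d = 0.4551 to 4 decimal places.

0.4551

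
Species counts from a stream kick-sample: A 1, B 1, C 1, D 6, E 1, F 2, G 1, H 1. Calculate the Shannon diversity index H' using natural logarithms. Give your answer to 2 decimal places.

1.77

Total N = 1+1+1+6+1+2+1+1 = 14, so the proportions are 0.0714, 0.0714, 0.0714, 0.4286, 0.0714, 0.1429, 0.0714, 0.0714 (working shown to 4 dp, full precision carried).
Each pᵢ ln pᵢ term: 0.0714×(-2.6391)=-0.1885, 0.0714×(-2.6391)=-0.1885, 0.0714×(-2.6391)=-0.1885, 0.4286×(-0.8473)=-0.3631, 0.0714×(-2.6391)=-0.1885, 0.1429×(-1.9459)=-0.2780, 0.0714×(-2.6391)=-0.1885, 0.0714×(-2.6391)=-0.1885.
Sum = -1.7721, so H' = 1.77.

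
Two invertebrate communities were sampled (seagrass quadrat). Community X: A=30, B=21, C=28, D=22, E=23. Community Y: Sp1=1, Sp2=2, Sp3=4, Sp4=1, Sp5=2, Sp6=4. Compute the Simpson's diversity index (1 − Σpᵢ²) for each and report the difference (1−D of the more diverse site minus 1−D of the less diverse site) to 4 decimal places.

Community X: N=124, proportions 0.2419355, 0.1693548, 0.2258065, 0.1774194, 0.1854839, giving 1−D = 0.7959157 (working shown to 7 dp, full precision carried).
Community Y: N=14, proportions 0.0714286, 0.1428571, 0.2857143, 0.0714286, 0.1428571, 0.2857143, giving 1−D = 0.7857143.
Difference = |0.7959157 − 0.7857143| = 0.0102014, i.e. 0.0102 to 4 decimal places.

0.0102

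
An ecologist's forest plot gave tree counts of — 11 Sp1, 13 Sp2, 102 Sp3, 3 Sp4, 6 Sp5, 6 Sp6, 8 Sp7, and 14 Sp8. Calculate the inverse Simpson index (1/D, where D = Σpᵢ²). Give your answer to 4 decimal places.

Total N = 11+13+102+3+6+6+8+14 = 163, so the proportions are 0.0674847, 0.0797546, 0.6257669, 0.0184049, 0.0368098, 0.0368098, 0.0490798, 0.0858896 (working shown to 7 dp, full precision carried).
D = 0.0674847² + 0.0797546² + 0.6257669² + 0.0184049² + 0.0368098² + 0.0368098² + 0.0490798² + 0.0858896² = 0.0045542 + 0.0063608 + 0.3915842 + 0.0003387 + 0.0013550 + 0.0013550 + 0.0024088 + 0.0073770 = 0.4153337.
So 1/D = 2.407703, i.e. 2.4077 to 4 decimal places.

2.4077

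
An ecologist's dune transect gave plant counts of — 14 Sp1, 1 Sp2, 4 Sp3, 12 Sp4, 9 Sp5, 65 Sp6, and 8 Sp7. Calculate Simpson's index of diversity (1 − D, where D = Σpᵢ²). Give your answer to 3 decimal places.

Total N = 14+1+4+12+9+65+8 = 113, so the proportions are 0.12389, 0.00885, 0.0354, 0.10619, 0.07965, 0.57522, 0.0708 (working shown to 5 dp, full precision carried).
D = 0.12389² + 0.00885² + 0.0354² + 0.10619² + 0.07965² + 0.57522² + 0.0708² = 0.01535 + 0.00008 + 0.00125 + 0.01128 + 0.00634 + 0.33088 + 0.00501 = 0.37019.
So 1 − D = 0.62981, i.e. 0.630 to 3 decimal places.

0.630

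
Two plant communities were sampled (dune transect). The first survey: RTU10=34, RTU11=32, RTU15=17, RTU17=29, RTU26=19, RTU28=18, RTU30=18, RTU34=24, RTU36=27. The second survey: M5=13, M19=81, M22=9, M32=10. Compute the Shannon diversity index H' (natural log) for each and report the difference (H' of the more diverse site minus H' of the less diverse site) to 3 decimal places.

1.261

The first survey: N=218, proportions 0.155963, 0.146789, 0.077982, 0.133028, 0.087156, 0.082569, 0.082569, 0.110092, 0.123853, giving H' = 2.164887 (working shown to 6 dp, full precision carried).
The second survey: N=113, proportions 0.115044, 0.716814, 0.079646, 0.088496, giving H' = 0.903533.
Difference = |2.164887 − 0.903533| = 1.261354, i.e. 1.261 to 3 decimal places.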